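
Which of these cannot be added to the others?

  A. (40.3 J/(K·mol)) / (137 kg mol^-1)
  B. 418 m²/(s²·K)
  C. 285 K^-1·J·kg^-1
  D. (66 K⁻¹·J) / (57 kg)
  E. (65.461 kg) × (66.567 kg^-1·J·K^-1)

E.

Reduce each to base SI dimensions:
  A. [kg·m²·s⁻²·K⁻¹·mol⁻¹] / [kg·mol⁻¹] = m²·s⁻²·K⁻¹
  B. m²·s⁻²·K⁻¹
  C. J·kg⁻¹·K⁻¹ = N·m·kg⁻¹·K⁻¹ = m²·s⁻²·K⁻¹
  D. [kg·m²·s⁻²·K⁻¹] / [kg] = m²·s⁻²·K⁻¹
  E. [kg] · [m²·s⁻²·K⁻¹] = kg·m²·s⁻²·K⁻¹
All reduce to m²·s⁻²·K⁻¹ except E., which is kg·m²·s⁻²·K⁻¹.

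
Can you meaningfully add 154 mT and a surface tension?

No

Dimensions:
  154 mT:  T = Wb·m⁻² = kg·s⁻²·A⁻¹
  a surface tension:  [surface tension] = kg·s⁻²
kg·s⁻²·A⁻¹ ≠ kg·s⁻², so they cannot be added.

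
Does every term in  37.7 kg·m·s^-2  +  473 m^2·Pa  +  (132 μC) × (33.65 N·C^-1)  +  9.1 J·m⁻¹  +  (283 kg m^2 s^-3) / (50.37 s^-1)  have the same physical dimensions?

No

Work out the base dimensions of each:
  37.7 kg·m·s^-2:  kg·m·s⁻²
  473 m^2·Pa:  Pa·m² = N·m⁻²·m² = kg·m·s⁻²
  (132 μC) × (33.65 N·C^-1):  [s·A] · [kg·m·s⁻³·A⁻¹] = kg·m·s⁻²
  9.1 J·m⁻¹:  J·m⁻¹ = N·m·m⁻¹ = kg·m·s⁻²
  (283 kg m^2 s^-3) / (50.37 s^-1):  [kg·m²·s⁻³] / [s⁻¹] = kg·m²·s⁻²
The terms do not share a single dimension (kg·m²·s⁻² vs kg·m·s⁻²).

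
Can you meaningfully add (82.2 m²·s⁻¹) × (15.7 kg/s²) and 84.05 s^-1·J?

Dimensions:
  (82.2 m²·s⁻¹) × (15.7 kg/s²):  [m²·s⁻¹] · [kg·s⁻²] = kg·m²·s⁻³
  84.05 s^-1·J:  J·s⁻¹ = N·m·s⁻¹ = kg·m²·s⁻³
Both are kg·m²·s⁻³, so they have the same dimensions and can be added.

Yes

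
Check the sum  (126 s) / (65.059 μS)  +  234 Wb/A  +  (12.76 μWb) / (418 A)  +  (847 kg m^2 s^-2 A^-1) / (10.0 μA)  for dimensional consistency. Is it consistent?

Reduce each to base SI dimensions:
  (126 s) / (65.059 μS):  [s] / [kg⁻¹·m⁻²·s³·A²] = kg·m²·s⁻²·A⁻²
  234 Wb/A:  Wb·A⁻¹ = V·s·A⁻¹ = kg·m²·s⁻²·A⁻²
  (12.76 μWb) / (418 A):  [kg·m²·s⁻²·A⁻¹] / [A] = kg·m²·s⁻²·A⁻²
  (847 kg m^2 s^-2 A^-1) / (10.0 μA):  [kg·m²·s⁻²·A⁻¹] / [A] = kg·m²·s⁻²·A⁻²
Every term reduces to kg·m²·s⁻²·A⁻².

Yes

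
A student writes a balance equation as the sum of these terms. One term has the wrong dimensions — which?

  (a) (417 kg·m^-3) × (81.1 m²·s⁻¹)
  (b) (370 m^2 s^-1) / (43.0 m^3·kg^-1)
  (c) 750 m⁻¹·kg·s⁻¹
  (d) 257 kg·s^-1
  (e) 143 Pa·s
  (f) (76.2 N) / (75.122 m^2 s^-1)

Expand each in SI base units:
  (a) [kg·m⁻³] · [m²·s⁻¹] = kg·m⁻¹·s⁻¹
  (b) [m²·s⁻¹] / [kg⁻¹·m³] = kg·m⁻¹·s⁻¹
  (c) kg·m⁻¹·s⁻¹
  (d) kg·s⁻¹
  (e) Pa·s = N·m⁻²·s = kg·m⁻¹·s⁻¹
  (f) [kg·m·s⁻²] / [m²·s⁻¹] = kg·m⁻¹·s⁻¹
All reduce to kg·m⁻¹·s⁻¹ except (d), which is kg·s⁻¹.

(d)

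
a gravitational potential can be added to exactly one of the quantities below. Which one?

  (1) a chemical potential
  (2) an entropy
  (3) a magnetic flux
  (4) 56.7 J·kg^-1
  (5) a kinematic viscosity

(4)

Reference: [gravitational potential] = m²·s⁻².
Each option:
  (1) [chemical potential] = kg·m²·s⁻²·mol⁻¹
  (2) [entropy] = kg·m²·s⁻²·K⁻¹
  (3) [magnetic flux] = kg·m²·s⁻²·A⁻¹
  (4) J·kg⁻¹ = N·m·kg⁻¹ = m²·s⁻²  ← same
  (5) [kinematic viscosity] = m²·s⁻¹
Only (4) matches m²·s⁻².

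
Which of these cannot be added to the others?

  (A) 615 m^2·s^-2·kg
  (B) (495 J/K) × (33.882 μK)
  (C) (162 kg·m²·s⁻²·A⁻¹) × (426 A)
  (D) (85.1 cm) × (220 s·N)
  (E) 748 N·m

(D)

Dimensions:
  (A) kg·m²·s⁻²
  (B) [kg·m²·s⁻²·K⁻¹] · [K] = kg·m²·s⁻²
  (C) [kg·m²·s⁻²·A⁻¹] · [A] = kg·m²·s⁻²
  (D) [m] · [kg·m·s⁻¹] = kg·m²·s⁻¹
  (E) N·m = kg·m·s⁻²·m = kg·m²·s⁻²
All reduce to kg·m²·s⁻² except (D), which is kg·m²·s⁻¹.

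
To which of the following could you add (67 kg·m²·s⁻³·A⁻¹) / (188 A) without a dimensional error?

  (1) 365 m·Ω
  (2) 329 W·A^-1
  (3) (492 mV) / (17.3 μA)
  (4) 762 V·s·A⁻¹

Reference: [kg·m²·s⁻³·A⁻¹] / [A] = kg·m²·s⁻³·A⁻².
Each option:
  (1) Ω·m = V·A⁻¹·m = kg·m³·s⁻³·A⁻²
  (2) W·A⁻¹ = J·s⁻¹·A⁻¹ = kg·m²·s⁻³·A⁻¹
  (3) [kg·m²·s⁻³·A⁻¹] / [A] = kg·m²·s⁻³·A⁻²  ← same
  (4) V·s·A⁻¹ = J·C⁻¹·s·A⁻¹ = kg·m²·s⁻²·A⁻²
Only (3) matches kg·m²·s⁻³·A⁻².

(3)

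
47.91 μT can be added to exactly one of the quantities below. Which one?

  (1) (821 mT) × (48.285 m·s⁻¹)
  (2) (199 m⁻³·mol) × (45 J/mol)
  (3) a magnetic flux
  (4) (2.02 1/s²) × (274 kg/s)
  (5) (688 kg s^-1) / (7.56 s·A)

(5)

Reference: T = Wb·m⁻² = kg·s⁻²·A⁻¹.
Each option:
  (1) [kg·s⁻²·A⁻¹] · [m·s⁻¹] = kg·m·s⁻³·A⁻¹
  (2) [m⁻³·mol] · [kg·m²·s⁻²·mol⁻¹] = kg·m⁻¹·s⁻²
  (3) [magnetic flux] = kg·m²·s⁻²·A⁻¹
  (4) [s⁻²] · [kg·s⁻¹] = kg·s⁻³
  (5) [kg·s⁻¹] / [s·A] = kg·s⁻²·A⁻¹  ← same
Only (5) matches kg·s⁻²·A⁻¹.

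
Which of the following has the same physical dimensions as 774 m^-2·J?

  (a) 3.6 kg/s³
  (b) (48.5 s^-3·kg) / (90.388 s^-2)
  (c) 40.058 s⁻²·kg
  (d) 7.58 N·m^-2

(c)

Reference: J·m⁻² = N·m·m⁻² = kg·s⁻².
Each option:
  (a) kg·s⁻³
  (b) [kg·s⁻³] / [s⁻²] = kg·s⁻¹
  (c) kg·s⁻²  ← same
  (d) N·m⁻² = kg·m·s⁻²·m⁻² = kg·m⁻¹·s⁻²
Only (c) matches kg·s⁻².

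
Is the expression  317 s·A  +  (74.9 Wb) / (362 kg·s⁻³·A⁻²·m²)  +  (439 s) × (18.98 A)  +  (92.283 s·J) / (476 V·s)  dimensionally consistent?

Yes

Dimensions:
  317 s·A:  A·s = s·A
  (74.9 Wb) / (362 kg·s⁻³·A⁻²·m²):  [kg·m²·s⁻²·A⁻¹] / [kg·m²·s⁻³·A⁻²] = s·A
  (439 s) × (18.98 A):  [s] · [A] = s·A
  (92.283 s·J) / (476 V·s):  [kg·m²·s⁻¹] / [kg·m²·s⁻²·A⁻¹] = s·A
Every term reduces to s·A.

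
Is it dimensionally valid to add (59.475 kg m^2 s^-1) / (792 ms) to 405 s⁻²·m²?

Expand each in SI base units:
  (59.475 kg m^2 s^-1) / (792 ms):  [kg·m²·s⁻¹] / [s] = kg·m²·s⁻²
  405 s⁻²·m²:  m²·s⁻²
kg·m²·s⁻² ≠ m²·s⁻², so they cannot be added.

No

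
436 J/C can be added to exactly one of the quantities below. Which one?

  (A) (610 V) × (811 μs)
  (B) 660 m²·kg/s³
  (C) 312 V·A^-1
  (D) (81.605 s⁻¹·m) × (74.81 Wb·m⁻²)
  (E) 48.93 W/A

Reference: J·C⁻¹ = N·m·(s·A)⁻¹ = kg·m²·s⁻³·A⁻¹.
Each option:
  (A) [kg·m²·s⁻³·A⁻¹] · [s] = kg·m²·s⁻²·A⁻¹
  (B) kg·m²·s⁻³
  (C) V·A⁻¹ = J·C⁻¹·A⁻¹ = kg·m²·s⁻³·A⁻²
  (D) [m·s⁻¹] · [kg·s⁻²·A⁻¹] = kg·m·s⁻³·A⁻¹
  (E) W·A⁻¹ = J·s⁻¹·A⁻¹ = kg·m²·s⁻³·A⁻¹  ← same
Only (E) matches kg·m²·s⁻³·A⁻¹.

(E)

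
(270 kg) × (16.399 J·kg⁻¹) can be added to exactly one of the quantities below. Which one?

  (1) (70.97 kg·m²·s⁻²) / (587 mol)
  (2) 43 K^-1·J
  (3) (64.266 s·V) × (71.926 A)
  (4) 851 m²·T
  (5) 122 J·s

Reference: [kg] · [m²·s⁻²] = kg·m²·s⁻².
Each option:
  (1) [kg·m²·s⁻²] / [mol] = kg·m²·s⁻²·mol⁻¹
  (2) J·K⁻¹ = N·m·K⁻¹ = kg·m²·s⁻²·K⁻¹
  (3) [kg·m²·s⁻²·A⁻¹] · [A] = kg·m²·s⁻²  ← same
  (4) T·m² = Wb·m⁻²·m² = kg·m²·s⁻²·A⁻¹
  (5) J·s = N·m·s = kg·m²·s⁻¹
Only (3) matches kg·m²·s⁻².

(3)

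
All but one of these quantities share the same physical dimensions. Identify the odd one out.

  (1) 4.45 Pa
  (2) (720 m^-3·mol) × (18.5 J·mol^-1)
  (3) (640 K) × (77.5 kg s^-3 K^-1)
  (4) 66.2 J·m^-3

(3)

Work out the base dimensions of each:
  (1) Pa = N·m⁻² = kg·m⁻¹·s⁻²
  (2) [m⁻³·mol] · [kg·m²·s⁻²·mol⁻¹] = kg·m⁻¹·s⁻²
  (3) [K] · [kg·s⁻³·K⁻¹] = kg·s⁻³
  (4) J·m⁻³ = N·m·m⁻³ = kg·m⁻¹·s⁻²
All reduce to kg·m⁻¹·s⁻² except (3), which is kg·s⁻³.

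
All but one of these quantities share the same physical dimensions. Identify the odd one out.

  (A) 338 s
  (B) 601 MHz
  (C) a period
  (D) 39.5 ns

(B)

Reduce each to base SI dimensions:
  (A) s
  (B) Hz = s⁻¹
  (C) [period] = s
  (D) s
All reduce to s except (B), which is s⁻¹.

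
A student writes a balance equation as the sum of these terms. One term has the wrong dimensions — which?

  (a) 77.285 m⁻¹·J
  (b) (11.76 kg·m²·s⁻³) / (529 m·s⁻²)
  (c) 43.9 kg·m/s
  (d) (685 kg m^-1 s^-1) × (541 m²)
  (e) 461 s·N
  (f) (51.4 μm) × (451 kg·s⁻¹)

(a)

Expand each in SI base units:
  (a) J·m⁻¹ = N·m·m⁻¹ = kg·m·s⁻²
  (b) [kg·m²·s⁻³] / [m·s⁻²] = kg·m·s⁻¹
  (c) kg·m·s⁻¹
  (d) [kg·m⁻¹·s⁻¹] · [m²] = kg·m·s⁻¹
  (e) N·s = kg·m·s⁻²·s = kg·m·s⁻¹
  (f) [m] · [kg·s⁻¹] = kg·m·s⁻¹
All reduce to kg·m·s⁻¹ except (a), which is kg·m·s⁻².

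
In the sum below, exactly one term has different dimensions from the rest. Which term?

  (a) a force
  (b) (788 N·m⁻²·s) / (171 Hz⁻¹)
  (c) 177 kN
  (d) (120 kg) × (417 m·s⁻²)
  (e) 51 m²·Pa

In SI base units:
  (a) [force] = kg·m·s⁻²
  (b) [kg·m⁻¹·s⁻¹] / [s] = kg·m⁻¹·s⁻²
  (c) N = kg·m·s⁻²
  (d) [kg] · [m·s⁻²] = kg·m·s⁻²
  (e) Pa·m² = N·m⁻²·m² = kg·m·s⁻²
All reduce to kg·m·s⁻² except (b), which is kg·m⁻¹·s⁻².

(b)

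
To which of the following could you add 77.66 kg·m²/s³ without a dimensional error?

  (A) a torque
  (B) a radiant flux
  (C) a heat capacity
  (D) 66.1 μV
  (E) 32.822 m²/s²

Reference: kg·m²·s⁻³.
Each option:
  (A) [torque] = kg·m²·s⁻²
  (B) [radiant flux] = kg·m²·s⁻³  ← same
  (C) [heat capacity] = kg·m²·s⁻²·K⁻¹
  (D) V = J·C⁻¹ = kg·m²·s⁻³·A⁻¹
  (E) m²·s⁻²
Only (B) matches kg·m²·s⁻³.

(B)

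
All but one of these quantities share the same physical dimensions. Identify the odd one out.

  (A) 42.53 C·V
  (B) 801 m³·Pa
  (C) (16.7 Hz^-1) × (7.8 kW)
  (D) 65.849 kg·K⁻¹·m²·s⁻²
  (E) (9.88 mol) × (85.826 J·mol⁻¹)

In SI base units:
  (A) C·V = s·A·J·C⁻¹ = kg·m²·s⁻²
  (B) Pa·m³ = N·m⁻²·m³ = kg·m²·s⁻²
  (C) [s] · [kg·m²·s⁻³] = kg·m²·s⁻²
  (D) kg·m²·s⁻²·K⁻¹
  (E) [mol] · [kg·m²·s⁻²·mol⁻¹] = kg·m²·s⁻²
All reduce to kg·m²·s⁻² except (D), which is kg·m²·s⁻²·K⁻¹.

(D)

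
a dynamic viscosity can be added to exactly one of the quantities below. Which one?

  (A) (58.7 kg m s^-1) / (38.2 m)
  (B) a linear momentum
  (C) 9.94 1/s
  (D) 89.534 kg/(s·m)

(D)

Reference: [dynamic viscosity] = kg·m⁻¹·s⁻¹.
Each option:
  (A) [kg·m·s⁻¹] / [m] = kg·s⁻¹
  (B) [linear momentum] = kg·m·s⁻¹
  (C) s⁻¹
  (D) kg·m⁻¹·s⁻¹  ← same
Only (D) matches kg·m⁻¹·s⁻¹.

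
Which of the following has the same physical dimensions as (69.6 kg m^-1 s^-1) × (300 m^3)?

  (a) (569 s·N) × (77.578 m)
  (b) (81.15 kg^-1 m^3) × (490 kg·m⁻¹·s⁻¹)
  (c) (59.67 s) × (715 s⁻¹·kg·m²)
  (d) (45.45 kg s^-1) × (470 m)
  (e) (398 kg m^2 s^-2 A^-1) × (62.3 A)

(a)

Reference: [kg·m⁻¹·s⁻¹] · [m³] = kg·m²·s⁻¹.
Each option:
  (a) [kg·m·s⁻¹] · [m] = kg·m²·s⁻¹  ← same
  (b) [kg⁻¹·m³] · [kg·m⁻¹·s⁻¹] = m²·s⁻¹
  (c) [s] · [kg·m²·s⁻¹] = kg·m²
  (d) [kg·s⁻¹] · [m] = kg·m·s⁻¹
  (e) [kg·m²·s⁻²·A⁻¹] · [A] = kg·m²·s⁻²
Only (a) matches kg·m²·s⁻¹.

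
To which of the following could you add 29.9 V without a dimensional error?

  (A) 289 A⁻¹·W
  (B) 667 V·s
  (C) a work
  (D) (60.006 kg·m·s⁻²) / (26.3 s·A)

Reference: V = J·C⁻¹ = kg·m²·s⁻³·A⁻¹.
Each option:
  (A) W·A⁻¹ = J·s⁻¹·A⁻¹ = kg·m²·s⁻³·A⁻¹  ← same
  (B) V·s = J·C⁻¹·s = kg·m²·s⁻²·A⁻¹
  (C) [work] = kg·m²·s⁻²
  (D) [kg·m·s⁻²] / [s·A] = kg·m·s⁻³·A⁻¹
Only (A) matches kg·m²·s⁻³·A⁻¹.

(A)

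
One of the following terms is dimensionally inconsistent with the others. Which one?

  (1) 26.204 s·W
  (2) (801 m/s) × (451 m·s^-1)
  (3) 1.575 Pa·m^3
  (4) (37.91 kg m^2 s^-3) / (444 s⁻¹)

In SI base units:
  (1) W·s = J·s⁻¹·s = kg·m²·s⁻²
  (2) [m·s⁻¹] · [m·s⁻¹] = m²·s⁻²
  (3) Pa·m³ = N·m⁻²·m³ = kg·m²·s⁻²
  (4) [kg·m²·s⁻³] / [s⁻¹] = kg·m²·s⁻²
All reduce to kg·m²·s⁻² except (2), which is m²·s⁻².

(2)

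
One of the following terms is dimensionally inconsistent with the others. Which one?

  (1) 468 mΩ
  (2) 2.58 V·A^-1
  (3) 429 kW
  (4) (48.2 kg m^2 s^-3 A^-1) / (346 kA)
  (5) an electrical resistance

Expand each in SI base units:
  (1) Ω = V·A⁻¹ = kg·m²·s⁻³·A⁻²
  (2) V·A⁻¹ = J·C⁻¹·A⁻¹ = kg·m²·s⁻³·A⁻²
  (3) W = J·s⁻¹ = kg·m²·s⁻³
  (4) [kg·m²·s⁻³·A⁻¹] / [A] = kg·m²·s⁻³·A⁻²
  (5) [electrical resistance] = kg·m²·s⁻³·A⁻²
All reduce to kg·m²·s⁻³·A⁻² except (3), which is kg·m²·s⁻³.

(3)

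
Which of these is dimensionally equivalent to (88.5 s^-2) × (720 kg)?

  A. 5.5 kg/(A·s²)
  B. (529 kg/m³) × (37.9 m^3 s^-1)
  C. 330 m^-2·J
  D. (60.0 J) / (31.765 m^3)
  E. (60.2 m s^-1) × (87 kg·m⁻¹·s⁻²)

Reference: [s⁻²] · [kg] = kg·s⁻².
Each option:
  A. kg·s⁻²·A⁻¹
  B. [kg·m⁻³] · [m³·s⁻¹] = kg·s⁻¹
  C. J·m⁻² = N·m·m⁻² = kg·s⁻²  ← same
  D. [kg·m²·s⁻²] / [m³] = kg·m⁻¹·s⁻²
  E. [m·s⁻¹] · [kg·m⁻¹·s⁻²] = kg·s⁻³
Only C. matches kg·s⁻².

C.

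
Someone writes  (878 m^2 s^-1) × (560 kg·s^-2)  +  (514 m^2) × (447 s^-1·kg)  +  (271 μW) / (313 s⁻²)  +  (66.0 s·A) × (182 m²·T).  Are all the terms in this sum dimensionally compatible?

No

In SI base units:
  (878 m^2 s^-1) × (560 kg·s^-2):  [m²·s⁻¹] · [kg·s⁻²] = kg·m²·s⁻³
  (514 m^2) × (447 s^-1·kg):  [m²] · [kg·s⁻¹] = kg·m²·s⁻¹
  (271 μW) / (313 s⁻²):  [kg·m²·s⁻³] / [s⁻²] = kg·m²·s⁻¹
  (66.0 s·A) × (182 m²·T):  [s·A] · [kg·m²·s⁻²·A⁻¹] = kg·m²·s⁻¹
The terms do not share a single dimension (kg·m²·s⁻³ vs kg·m²·s⁻¹).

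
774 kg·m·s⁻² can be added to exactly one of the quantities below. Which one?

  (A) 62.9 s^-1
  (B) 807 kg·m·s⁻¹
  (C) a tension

(C)

Reference: kg·m·s⁻².
Each option:
  (A) s⁻¹
  (B) kg·m·s⁻¹
  (C) [tension] = kg·m·s⁻²  ← same
Only (C) matches kg·m·s⁻².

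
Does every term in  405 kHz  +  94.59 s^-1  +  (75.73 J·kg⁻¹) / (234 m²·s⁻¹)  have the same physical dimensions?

Yes

Reduce each to base SI dimensions:
  405 kHz:  Hz = s⁻¹
  94.59 s^-1:  s⁻¹
  (75.73 J·kg⁻¹) / (234 m²·s⁻¹):  [m²·s⁻²] / [m²·s⁻¹] = s⁻¹
Every term reduces to s⁻¹.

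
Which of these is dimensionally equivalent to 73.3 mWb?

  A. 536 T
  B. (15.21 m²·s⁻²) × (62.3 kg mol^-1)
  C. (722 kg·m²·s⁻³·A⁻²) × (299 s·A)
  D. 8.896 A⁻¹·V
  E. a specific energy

Reference: Wb = V·s = kg·m²·s⁻²·A⁻¹.
Each option:
  A. T = Wb·m⁻² = kg·s⁻²·A⁻¹
  B. [m²·s⁻²] · [kg·mol⁻¹] = kg·m²·s⁻²·mol⁻¹
  C. [kg·m²·s⁻³·A⁻²] · [s·A] = kg·m²·s⁻²·A⁻¹  ← same
  D. V·A⁻¹ = J·C⁻¹·A⁻¹ = kg·m²·s⁻³·A⁻²
  E. [specific energy] = m²·s⁻²
Only C. matches kg·m²·s⁻²·A⁻¹.

C.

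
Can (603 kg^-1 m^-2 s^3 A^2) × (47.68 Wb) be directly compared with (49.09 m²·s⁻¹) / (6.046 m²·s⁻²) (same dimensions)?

Expand each in SI base units:
  (603 kg^-1 m^-2 s^3 A^2) × (47.68 Wb):  [kg⁻¹·m⁻²·s³·A²] · [kg·m²·s⁻²·A⁻¹] = s·A
  (49.09 m²·s⁻¹) / (6.046 m²·s⁻²):  [m²·s⁻¹] / [m²·s⁻²] = s
s·A ≠ s, so they cannot be added.

No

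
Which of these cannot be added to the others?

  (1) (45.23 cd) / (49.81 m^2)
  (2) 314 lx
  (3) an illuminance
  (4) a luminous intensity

Work out the base dimensions of each:
  (1) [cd] / [m²] = m⁻²·cd
  (2) lx = lm·m⁻² = m⁻²·cd
  (3) [illuminance] = m⁻²·cd
  (4) [luminous intensity] = cd
All reduce to m⁻²·cd except (4), which is cd.

(4)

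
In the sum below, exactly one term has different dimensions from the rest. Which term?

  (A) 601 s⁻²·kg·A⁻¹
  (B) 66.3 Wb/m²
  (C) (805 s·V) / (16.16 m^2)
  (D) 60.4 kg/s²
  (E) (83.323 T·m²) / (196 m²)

(D)

Reduce each to base SI dimensions:
  (A) kg·s⁻²·A⁻¹
  (B) Wb·m⁻² = V·s·m⁻² = kg·s⁻²·A⁻¹
  (C) [kg·m²·s⁻²·A⁻¹] / [m²] = kg·s⁻²·A⁻¹
  (D) kg·s⁻²
  (E) [kg·m²·s⁻²·A⁻¹] / [m²] = kg·s⁻²·A⁻¹
All reduce to kg·s⁻²·A⁻¹ except (D), which is kg·s⁻².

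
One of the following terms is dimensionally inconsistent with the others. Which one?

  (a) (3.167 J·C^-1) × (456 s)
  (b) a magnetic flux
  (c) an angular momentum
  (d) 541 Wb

(c)

Work out the base dimensions of each:
  (a) [kg·m²·s⁻³·A⁻¹] · [s] = kg·m²·s⁻²·A⁻¹
  (b) [magnetic flux] = kg·m²·s⁻²·A⁻¹
  (c) [angular momentum] = kg·m²·s⁻¹
  (d) Wb = V·s = kg·m²·s⁻²·A⁻¹
All reduce to kg·m²·s⁻²·A⁻¹ except (c), which is kg·m²·s⁻¹.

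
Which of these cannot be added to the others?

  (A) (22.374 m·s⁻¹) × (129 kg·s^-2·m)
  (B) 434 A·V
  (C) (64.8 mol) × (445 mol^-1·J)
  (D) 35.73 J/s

Dimensions:
  (A) [m·s⁻¹] · [kg·m·s⁻²] = kg·m²·s⁻³
  (B) V·A = J·C⁻¹·A = kg·m²·s⁻³
  (C) [mol] · [kg·m²·s⁻²·mol⁻¹] = kg·m²·s⁻²
  (D) J·s⁻¹ = N·m·s⁻¹ = kg·m²·s⁻³
All reduce to kg·m²·s⁻³ except (C), which is kg·m²·s⁻².

(C)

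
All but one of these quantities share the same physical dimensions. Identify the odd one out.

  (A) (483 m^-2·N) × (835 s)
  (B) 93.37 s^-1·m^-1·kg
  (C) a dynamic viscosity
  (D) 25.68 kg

In SI base units:
  (A) [kg·m⁻¹·s⁻²] · [s] = kg·m⁻¹·s⁻¹
  (B) kg·m⁻¹·s⁻¹
  (C) [dynamic viscosity] = kg·m⁻¹·s⁻¹
  (D) kg
All reduce to kg·m⁻¹·s⁻¹ except (D), which is kg.

(D)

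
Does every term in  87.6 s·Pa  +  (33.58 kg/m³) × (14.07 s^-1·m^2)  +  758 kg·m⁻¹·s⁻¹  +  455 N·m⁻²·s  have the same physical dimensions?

Yes

In SI base units:
  87.6 s·Pa:  Pa·s = N·m⁻²·s = kg·m⁻¹·s⁻¹
  (33.58 kg/m³) × (14.07 s^-1·m^2):  [kg·m⁻³] · [m²·s⁻¹] = kg·m⁻¹·s⁻¹
  758 kg·m⁻¹·s⁻¹:  kg·m⁻¹·s⁻¹
  455 N·m⁻²·s:  N·s·m⁻² = kg·m·s⁻²·s·m⁻² = kg·m⁻¹·s⁻¹
Every term reduces to kg·m⁻¹·s⁻¹.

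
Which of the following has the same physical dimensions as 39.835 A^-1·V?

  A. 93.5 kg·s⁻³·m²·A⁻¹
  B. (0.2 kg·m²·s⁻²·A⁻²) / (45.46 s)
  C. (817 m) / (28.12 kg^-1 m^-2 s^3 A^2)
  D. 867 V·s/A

Reference: V·A⁻¹ = J·C⁻¹·A⁻¹ = kg·m²·s⁻³·A⁻².
Each option:
  A. kg·m²·s⁻³·A⁻¹
  B. [kg·m²·s⁻²·A⁻²] / [s] = kg·m²·s⁻³·A⁻²  ← same
  C. [m] / [kg⁻¹·m⁻²·s³·A²] = kg·m³·s⁻³·A⁻²
  D. V·s·A⁻¹ = J·C⁻¹·s·A⁻¹ = kg·m²·s⁻²·A⁻²
Only B. matches kg·m²·s⁻³·A⁻².

B.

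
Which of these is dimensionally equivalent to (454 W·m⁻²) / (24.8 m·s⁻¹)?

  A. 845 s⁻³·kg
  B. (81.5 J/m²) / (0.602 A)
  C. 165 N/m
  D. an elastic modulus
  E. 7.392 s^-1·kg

Reference: [kg·s⁻³] / [m·s⁻¹] = kg·m⁻¹·s⁻².
Each option:
  A. kg·s⁻³
  B. [kg·s⁻²] / [A] = kg·s⁻²·A⁻¹
  C. N·m⁻¹ = kg·m·s⁻²·m⁻¹ = kg·s⁻²
  D. [elastic modulus] = kg·m⁻¹·s⁻²  ← same
  E. kg·s⁻¹
Only D. matches kg·m⁻¹·s⁻².

D.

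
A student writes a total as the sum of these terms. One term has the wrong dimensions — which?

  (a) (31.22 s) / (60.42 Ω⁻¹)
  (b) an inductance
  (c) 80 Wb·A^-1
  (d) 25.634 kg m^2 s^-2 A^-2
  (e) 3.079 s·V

(e)

Dimensions:
  (a) [s] / [kg⁻¹·m⁻²·s³·A²] = kg·m²·s⁻²·A⁻²
  (b) [inductance] = kg·m²·s⁻²·A⁻²
  (c) Wb·A⁻¹ = V·s·A⁻¹ = kg·m²·s⁻²·A⁻²
  (d) kg·m²·s⁻²·A⁻²
  (e) V·s = J·C⁻¹·s = kg·m²·s⁻²·A⁻¹
All reduce to kg·m²·s⁻²·A⁻² except (e), which is kg·m²·s⁻²·A⁻¹.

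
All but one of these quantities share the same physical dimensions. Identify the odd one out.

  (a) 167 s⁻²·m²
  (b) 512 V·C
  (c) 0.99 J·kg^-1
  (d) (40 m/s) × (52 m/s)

Work out the base dimensions of each:
  (a) m²·s⁻²
  (b) C·V = s·A·J·C⁻¹ = kg·m²·s⁻²
  (c) J·kg⁻¹ = N·m·kg⁻¹ = m²·s⁻²
  (d) [m·s⁻¹] · [m·s⁻¹] = m²·s⁻²
All reduce to m²·s⁻² except (b), which is kg·m²·s⁻².

(b)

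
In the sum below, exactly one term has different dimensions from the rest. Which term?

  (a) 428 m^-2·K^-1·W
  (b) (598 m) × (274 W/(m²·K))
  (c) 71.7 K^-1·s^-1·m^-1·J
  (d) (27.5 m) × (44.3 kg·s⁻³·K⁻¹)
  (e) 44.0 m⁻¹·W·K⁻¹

Expand each in SI base units:
  (a) W·m⁻²·K⁻¹ = J·s⁻¹·m⁻²·K⁻¹ = kg·s⁻³·K⁻¹
  (b) [m] · [kg·s⁻³·K⁻¹] = kg·m·s⁻³·K⁻¹
  (c) J·s⁻¹·m⁻¹·K⁻¹ = N·m·s⁻¹·m⁻¹·K⁻¹ = kg·m·s⁻³·K⁻¹
  (d) [m] · [kg·s⁻³·K⁻¹] = kg·m·s⁻³·K⁻¹
  (e) W·m⁻¹·K⁻¹ = J·s⁻¹·m⁻¹·K⁻¹ = kg·m·s⁻³·K⁻¹
All reduce to kg·m·s⁻³·K⁻¹ except (a), which is kg·s⁻³·K⁻¹.

(a)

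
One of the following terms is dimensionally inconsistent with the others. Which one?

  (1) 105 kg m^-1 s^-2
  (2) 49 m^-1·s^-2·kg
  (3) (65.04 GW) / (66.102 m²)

Dimensions:
  (1) kg·m⁻¹·s⁻²
  (2) kg·m⁻¹·s⁻²
  (3) [kg·m²·s⁻³] / [m²] = kg·s⁻³
All reduce to kg·m⁻¹·s⁻² except (3), which is kg·s⁻³.

(3)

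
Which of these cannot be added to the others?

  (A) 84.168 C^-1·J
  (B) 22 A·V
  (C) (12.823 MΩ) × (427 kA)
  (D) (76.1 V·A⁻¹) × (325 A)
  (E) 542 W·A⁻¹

(B)

Dimensions:
  (A) J·C⁻¹ = N·m·(s·A)⁻¹ = kg·m²·s⁻³·A⁻¹
  (B) V·A = J·C⁻¹·A = kg·m²·s⁻³
  (C) [kg·m²·s⁻³·A⁻²] · [A] = kg·m²·s⁻³·A⁻¹
  (D) [kg·m²·s⁻³·A⁻²] · [A] = kg·m²·s⁻³·A⁻¹
  (E) W·A⁻¹ = J·s⁻¹·A⁻¹ = kg·m²·s⁻³·A⁻¹
All reduce to kg·m²·s⁻³·A⁻¹ except (B), which is kg·m²·s⁻³.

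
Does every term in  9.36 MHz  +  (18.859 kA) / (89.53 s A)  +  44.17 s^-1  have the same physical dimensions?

Yes

Expand each in SI base units:
  9.36 MHz:  Hz = s⁻¹
  (18.859 kA) / (89.53 s A):  [A] / [s·A] = s⁻¹
  44.17 s^-1:  s⁻¹
Every term reduces to s⁻¹.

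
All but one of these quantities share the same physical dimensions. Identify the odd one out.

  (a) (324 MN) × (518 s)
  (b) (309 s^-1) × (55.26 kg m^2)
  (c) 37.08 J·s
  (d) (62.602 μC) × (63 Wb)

Reduce each to base SI dimensions:
  (a) [kg·m·s⁻²] · [s] = kg·m·s⁻¹
  (b) [s⁻¹] · [kg·m²] = kg·m²·s⁻¹
  (c) J·s = N·m·s = kg·m²·s⁻¹
  (d) [s·A] · [kg·m²·s⁻²·A⁻¹] = kg·m²·s⁻¹
All reduce to kg·m²·s⁻¹ except (a), which is kg·m·s⁻¹.

(a)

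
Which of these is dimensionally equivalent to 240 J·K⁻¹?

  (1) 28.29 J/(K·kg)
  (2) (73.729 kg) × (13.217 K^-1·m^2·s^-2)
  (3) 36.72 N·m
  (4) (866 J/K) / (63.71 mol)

Reference: J·K⁻¹ = N·m·K⁻¹ = kg·m²·s⁻²·K⁻¹.
Each option:
  (1) J·kg⁻¹·K⁻¹ = N·m·kg⁻¹·K⁻¹ = m²·s⁻²·K⁻¹
  (2) [kg] · [m²·s⁻²·K⁻¹] = kg·m²·s⁻²·K⁻¹  ← same
  (3) N·m = kg·m·s⁻²·m = kg·m²·s⁻²
  (4) [kg·m²·s⁻²·K⁻¹] / [mol] = kg·m²·s⁻²·K⁻¹·mol⁻¹
Only (2) matches kg·m²·s⁻²·K⁻¹.

(2)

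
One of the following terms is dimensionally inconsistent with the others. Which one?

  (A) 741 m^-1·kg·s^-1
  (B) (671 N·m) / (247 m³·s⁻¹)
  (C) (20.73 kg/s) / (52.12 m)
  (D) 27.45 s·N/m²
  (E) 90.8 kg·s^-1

Reduce each to base SI dimensions:
  (A) kg·m⁻¹·s⁻¹
  (B) [kg·m²·s⁻²] / [m³·s⁻¹] = kg·m⁻¹·s⁻¹
  (C) [kg·s⁻¹] / [m] = kg·m⁻¹·s⁻¹
  (D) N·s·m⁻² = kg·m·s⁻²·s·m⁻² = kg·m⁻¹·s⁻¹
  (E) kg·s⁻¹
All reduce to kg·m⁻¹·s⁻¹ except (E), which is kg·s⁻¹.

(E)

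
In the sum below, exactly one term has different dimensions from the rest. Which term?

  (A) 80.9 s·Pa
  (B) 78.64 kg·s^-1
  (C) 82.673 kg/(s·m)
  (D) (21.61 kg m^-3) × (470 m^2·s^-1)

(B)

Work out the base dimensions of each:
  (A) Pa·s = N·m⁻²·s = kg·m⁻¹·s⁻¹
  (B) kg·s⁻¹
  (C) kg·m⁻¹·s⁻¹
  (D) [kg·m⁻³] · [m²·s⁻¹] = kg·m⁻¹·s⁻¹
All reduce to kg·m⁻¹·s⁻¹ except (B), which is kg·s⁻¹.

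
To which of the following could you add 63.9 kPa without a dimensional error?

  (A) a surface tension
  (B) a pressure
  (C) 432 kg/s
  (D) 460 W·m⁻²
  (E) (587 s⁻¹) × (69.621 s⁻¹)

(B)

Reference: Pa = N·m⁻² = kg·m⁻¹·s⁻².
Each option:
  (A) [surface tension] = kg·s⁻²
  (B) [pressure] = kg·m⁻¹·s⁻²  ← same
  (C) kg·s⁻¹
  (D) W·m⁻² = J·s⁻¹·m⁻² = kg·s⁻³
  (E) [s⁻¹] · [s⁻¹] = s⁻²
Only (B) matches kg·m⁻¹·s⁻².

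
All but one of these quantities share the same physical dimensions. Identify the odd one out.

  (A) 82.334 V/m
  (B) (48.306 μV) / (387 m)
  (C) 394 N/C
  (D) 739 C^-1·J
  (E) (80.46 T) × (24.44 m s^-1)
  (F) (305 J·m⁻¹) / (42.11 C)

Work out the base dimensions of each:
  (A) V·m⁻¹ = J·C⁻¹·m⁻¹ = kg·m·s⁻³·A⁻¹
  (B) [kg·m²·s⁻³·A⁻¹] / [m] = kg·m·s⁻³·A⁻¹
  (C) N·C⁻¹ = kg·m·s⁻²·(s·A)⁻¹ = kg·m·s⁻³·A⁻¹
  (D) J·C⁻¹ = N·m·(s·A)⁻¹ = kg·m²·s⁻³·A⁻¹
  (E) [kg·s⁻²·A⁻¹] · [m·s⁻¹] = kg·m·s⁻³·A⁻¹
  (F) [kg·m·s⁻²] / [s·A] = kg·m·s⁻³·A⁻¹
All reduce to kg·m·s⁻³·A⁻¹ except (D), which is kg·m²·s⁻³·A⁻¹.

(D)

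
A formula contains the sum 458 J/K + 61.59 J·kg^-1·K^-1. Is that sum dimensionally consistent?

No

Expand each in SI base units:
  458 J/K:  J·K⁻¹ = N·m·K⁻¹ = kg·m²·s⁻²·K⁻¹
  61.59 J·kg^-1·K^-1:  J·kg⁻¹·K⁻¹ = N·m·kg⁻¹·K⁻¹ = m²·s⁻²·K⁻¹
kg·m²·s⁻²·K⁻¹ ≠ m²·s⁻²·K⁻¹, so they cannot be added.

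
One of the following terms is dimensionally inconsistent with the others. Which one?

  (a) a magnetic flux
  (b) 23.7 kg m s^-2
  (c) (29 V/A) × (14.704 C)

(b)

Work out the base dimensions of each:
  (a) [magnetic flux] = kg·m²·s⁻²·A⁻¹
  (b) kg·m·s⁻²
  (c) [kg·m²·s⁻³·A⁻²] · [s·A] = kg·m²·s⁻²·A⁻¹
All reduce to kg·m²·s⁻²·A⁻¹ except (b), which is kg·m·s⁻².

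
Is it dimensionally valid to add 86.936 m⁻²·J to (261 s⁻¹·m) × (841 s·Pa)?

Dimensions:
  86.936 m⁻²·J:  J·m⁻² = N·m·m⁻² = kg·s⁻²
  (261 s⁻¹·m) × (841 s·Pa):  [m·s⁻¹] · [kg·m⁻¹·s⁻¹] = kg·s⁻²
Both are kg·s⁻², so they have the same dimensions and can be added.

Yes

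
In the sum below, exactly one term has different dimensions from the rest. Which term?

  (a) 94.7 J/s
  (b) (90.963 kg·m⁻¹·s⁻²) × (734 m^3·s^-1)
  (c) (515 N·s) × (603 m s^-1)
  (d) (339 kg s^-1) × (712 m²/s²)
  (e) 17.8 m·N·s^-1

Dimensions:
  (a) J·s⁻¹ = N·m·s⁻¹ = kg·m²·s⁻³
  (b) [kg·m⁻¹·s⁻²] · [m³·s⁻¹] = kg·m²·s⁻³
  (c) [kg·m·s⁻¹] · [m·s⁻¹] = kg·m²·s⁻²
  (d) [kg·s⁻¹] · [m²·s⁻²] = kg·m²·s⁻³
  (e) N·m·s⁻¹ = kg·m·s⁻²·m·s⁻¹ = kg·m²·s⁻³
All reduce to kg·m²·s⁻³ except (c), which is kg·m²·s⁻².

(c)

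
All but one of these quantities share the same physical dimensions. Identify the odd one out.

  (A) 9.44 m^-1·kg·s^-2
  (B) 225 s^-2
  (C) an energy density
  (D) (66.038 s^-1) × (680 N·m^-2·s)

(B)

In SI base units:
  (A) kg·m⁻¹·s⁻²
  (B) s⁻²
  (C) [energy density] = kg·m⁻¹·s⁻²
  (D) [s⁻¹] · [kg·m⁻¹·s⁻¹] = kg·m⁻¹·s⁻²
All reduce to kg·m⁻¹·s⁻² except (B), which is s⁻².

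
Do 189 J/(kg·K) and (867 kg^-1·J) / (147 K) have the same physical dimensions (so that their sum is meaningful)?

Expand each in SI base units:
  189 J/(kg·K):  J·kg⁻¹·K⁻¹ = N·m·kg⁻¹·K⁻¹ = m²·s⁻²·K⁻¹
  (867 kg^-1·J) / (147 K):  [m²·s⁻²] / [K] = m²·s⁻²·K⁻¹
Both are m²·s⁻²·K⁻¹, so they have the same dimensions and can be added.

Yes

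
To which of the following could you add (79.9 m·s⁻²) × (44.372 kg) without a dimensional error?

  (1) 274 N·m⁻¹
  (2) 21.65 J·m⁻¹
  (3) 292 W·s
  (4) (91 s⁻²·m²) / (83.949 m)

(2)

Reference: [m·s⁻²] · [kg] = kg·m·s⁻².
Each option:
  (1) N·m⁻¹ = kg·m·s⁻²·m⁻¹ = kg·s⁻²
  (2) J·m⁻¹ = N·m·m⁻¹ = kg·m·s⁻²  ← same
  (3) W·s = J·s⁻¹·s = kg·m²·s⁻²
  (4) [m²·s⁻²] / [m] = m·s⁻²
Only (2) matches kg·m·s⁻².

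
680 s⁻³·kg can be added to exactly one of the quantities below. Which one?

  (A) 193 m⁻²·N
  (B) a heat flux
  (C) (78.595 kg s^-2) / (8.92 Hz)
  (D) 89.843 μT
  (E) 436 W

(B)

Reference: kg·s⁻³.
Each option:
  (A) N·m⁻² = kg·m·s⁻²·m⁻² = kg·m⁻¹·s⁻²
  (B) [heat flux] = kg·s⁻³  ← same
  (C) [kg·s⁻²] / [s⁻¹] = kg·s⁻¹
  (D) T = Wb·m⁻² = kg·s⁻²·A⁻¹
  (E) W = J·s⁻¹ = kg·m²·s⁻³
Only (B) matches kg·s⁻³.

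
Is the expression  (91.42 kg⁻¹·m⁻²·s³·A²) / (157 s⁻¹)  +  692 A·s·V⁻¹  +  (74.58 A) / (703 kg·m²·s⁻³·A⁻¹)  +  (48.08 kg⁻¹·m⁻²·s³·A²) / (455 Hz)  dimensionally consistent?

No

Reduce each to base SI dimensions:
  (91.42 kg⁻¹·m⁻²·s³·A²) / (157 s⁻¹):  [kg⁻¹·m⁻²·s³·A²] / [s⁻¹] = kg⁻¹·m⁻²·s⁴·A²
  692 A·s·V⁻¹:  A·s·V⁻¹ = A·s·(J·C⁻¹)⁻¹ = kg⁻¹·m⁻²·s⁴·A²
  (74.58 A) / (703 kg·m²·s⁻³·A⁻¹):  [A] / [kg·m²·s⁻³·A⁻¹] = kg⁻¹·m⁻²·s³·A²
  (48.08 kg⁻¹·m⁻²·s³·A²) / (455 Hz):  [kg⁻¹·m⁻²·s³·A²] / [s⁻¹] = kg⁻¹·m⁻²·s⁴·A²
The terms do not share a single dimension (kg⁻¹·m⁻²·s³·A² vs kg⁻¹·m⁻²·s⁴·A²).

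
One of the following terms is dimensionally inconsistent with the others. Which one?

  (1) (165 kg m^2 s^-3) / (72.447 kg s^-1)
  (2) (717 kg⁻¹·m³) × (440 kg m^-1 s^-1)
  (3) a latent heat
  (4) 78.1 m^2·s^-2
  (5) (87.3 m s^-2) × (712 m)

(2)

Expand each in SI base units:
  (1) [kg·m²·s⁻³] / [kg·s⁻¹] = m²·s⁻²
  (2) [kg⁻¹·m³] · [kg·m⁻¹·s⁻¹] = m²·s⁻¹
  (3) [latent heat] = m²·s⁻²
  (4) m²·s⁻²
  (5) [m·s⁻²] · [m] = m²·s⁻²
All reduce to m²·s⁻² except (2), which is m²·s⁻¹.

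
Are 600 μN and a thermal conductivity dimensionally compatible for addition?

No

In SI base units:
  600 μN:  N = kg·m·s⁻²
  a thermal conductivity:  [thermal conductivity] = kg·m·s⁻³·K⁻¹
kg·m·s⁻² ≠ kg·m·s⁻³·K⁻¹, so they cannot be added.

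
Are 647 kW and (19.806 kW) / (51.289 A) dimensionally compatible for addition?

Work out the base dimensions of each:
  647 kW:  W = J·s⁻¹ = kg·m²·s⁻³
  (19.806 kW) / (51.289 A):  [kg·m²·s⁻³] / [A] = kg·m²·s⁻³·A⁻¹
kg·m²·s⁻³ ≠ kg·m²·s⁻³·A⁻¹, so they cannot be added.

No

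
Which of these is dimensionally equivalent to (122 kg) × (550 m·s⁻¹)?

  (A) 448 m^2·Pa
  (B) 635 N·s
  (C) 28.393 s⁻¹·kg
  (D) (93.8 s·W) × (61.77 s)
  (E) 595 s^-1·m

Reference: [kg] · [m·s⁻¹] = kg·m·s⁻¹.
Each option:
  (A) Pa·m² = N·m⁻²·m² = kg·m·s⁻²
  (B) N·s = kg·m·s⁻²·s = kg·m·s⁻¹  ← same
  (C) kg·s⁻¹
  (D) [kg·m²·s⁻²] · [s] = kg·m²·s⁻¹
  (E) m·s⁻¹
Only (B) matches kg·m·s⁻¹.

(B)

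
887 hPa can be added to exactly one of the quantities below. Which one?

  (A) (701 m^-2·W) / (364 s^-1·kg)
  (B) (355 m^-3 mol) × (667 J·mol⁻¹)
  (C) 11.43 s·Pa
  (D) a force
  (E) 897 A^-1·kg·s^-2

(B)

Reference: Pa = N·m⁻² = kg·m⁻¹·s⁻².
Each option:
  (A) [kg·s⁻³] / [kg·s⁻¹] = s⁻²
  (B) [m⁻³·mol] · [kg·m²·s⁻²·mol⁻¹] = kg·m⁻¹·s⁻²  ← same
  (C) Pa·s = N·m⁻²·s = kg·m⁻¹·s⁻¹
  (D) [force] = kg·m·s⁻²
  (E) kg·s⁻²·A⁻¹
Only (B) matches kg·m⁻¹·s⁻².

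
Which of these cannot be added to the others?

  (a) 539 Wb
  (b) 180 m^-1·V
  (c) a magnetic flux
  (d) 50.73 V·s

(b)

Reduce each to base SI dimensions:
  (a) Wb = V·s = kg·m²·s⁻²·A⁻¹
  (b) V·m⁻¹ = J·C⁻¹·m⁻¹ = kg·m·s⁻³·A⁻¹
  (c) [magnetic flux] = kg·m²·s⁻²·A⁻¹
  (d) V·s = J·C⁻¹·s = kg·m²·s⁻²·A⁻¹
All reduce to kg·m²·s⁻²·A⁻¹ except (b), which is kg·m·s⁻³·A⁻¹.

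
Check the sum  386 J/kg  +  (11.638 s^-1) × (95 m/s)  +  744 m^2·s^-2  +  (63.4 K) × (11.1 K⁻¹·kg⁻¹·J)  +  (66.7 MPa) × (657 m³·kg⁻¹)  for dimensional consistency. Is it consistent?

Expand each in SI base units:
  386 J/kg:  J·kg⁻¹ = N·m·kg⁻¹ = m²·s⁻²
  (11.638 s^-1) × (95 m/s):  [s⁻¹] · [m·s⁻¹] = m·s⁻²
  744 m^2·s^-2:  m²·s⁻²
  (63.4 K) × (11.1 K⁻¹·kg⁻¹·J):  [K] · [m²·s⁻²·K⁻¹] = m²·s⁻²
  (66.7 MPa) × (657 m³·kg⁻¹):  [kg·m⁻¹·s⁻²] · [kg⁻¹·m³] = m²·s⁻²
The terms do not share a single dimension (m²·s⁻² vs m·s⁻²).

No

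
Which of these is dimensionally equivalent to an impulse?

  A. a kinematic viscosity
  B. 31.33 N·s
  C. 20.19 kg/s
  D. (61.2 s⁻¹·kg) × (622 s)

Reference: [impulse] = kg·m·s⁻¹.
Each option:
  A. [kinematic viscosity] = m²·s⁻¹
  B. N·s = kg·m·s⁻²·s = kg·m·s⁻¹  ← same
  C. kg·s⁻¹
  D. [kg·s⁻¹] · [s] = kg
Only B. matches kg·m·s⁻¹.

B.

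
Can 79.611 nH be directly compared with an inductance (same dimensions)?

Yes

In SI base units:
  79.611 nH:  H = V·s·A⁻¹ = kg·m²·s⁻²·A⁻²
  an inductance:  [inductance] = kg·m²·s⁻²·A⁻²
Both are kg·m²·s⁻²·A⁻², so they have the same dimensions and can be added.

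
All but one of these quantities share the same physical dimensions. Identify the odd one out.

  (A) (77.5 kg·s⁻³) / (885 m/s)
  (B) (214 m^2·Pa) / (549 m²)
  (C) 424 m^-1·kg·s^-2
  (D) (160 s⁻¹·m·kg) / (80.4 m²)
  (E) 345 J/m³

Expand each in SI base units:
  (A) [kg·s⁻³] / [m·s⁻¹] = kg·m⁻¹·s⁻²
  (B) [kg·m·s⁻²] / [m²] = kg·m⁻¹·s⁻²
  (C) kg·m⁻¹·s⁻²
  (D) [kg·m·s⁻¹] / [m²] = kg·m⁻¹·s⁻¹
  (E) J·m⁻³ = N·m·m⁻³ = kg·m⁻¹·s⁻²
All reduce to kg·m⁻¹·s⁻² except (D), which is kg·m⁻¹·s⁻¹.

(D)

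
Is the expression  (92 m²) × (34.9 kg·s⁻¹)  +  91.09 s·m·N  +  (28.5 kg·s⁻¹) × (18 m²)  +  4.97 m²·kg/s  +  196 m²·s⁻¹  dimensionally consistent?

Dimensions:
  (92 m²) × (34.9 kg·s⁻¹):  [m²] · [kg·s⁻¹] = kg·m²·s⁻¹
  91.09 s·m·N:  N·m·s = kg·m·s⁻²·m·s = kg·m²·s⁻¹
  (28.5 kg·s⁻¹) × (18 m²):  [kg·s⁻¹] · [m²] = kg·m²·s⁻¹
  4.97 m²·kg/s:  kg·m²·s⁻¹
  196 m²·s⁻¹:  m²·s⁻¹
The terms do not share a single dimension (kg·m²·s⁻¹ vs m²·s⁻¹).

No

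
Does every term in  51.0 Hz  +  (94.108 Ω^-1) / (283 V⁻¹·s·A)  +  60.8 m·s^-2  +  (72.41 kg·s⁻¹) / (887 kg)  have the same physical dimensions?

Work out the base dimensions of each:
  51.0 Hz:  Hz = s⁻¹
  (94.108 Ω^-1) / (283 V⁻¹·s·A):  [kg⁻¹·m⁻²·s³·A²] / [kg⁻¹·m⁻²·s⁴·A²] = s⁻¹
  60.8 m·s^-2:  m·s⁻²
  (72.41 kg·s⁻¹) / (887 kg):  [kg·s⁻¹] / [kg] = s⁻¹
The terms do not share a single dimension (m·s⁻² vs s⁻¹).

No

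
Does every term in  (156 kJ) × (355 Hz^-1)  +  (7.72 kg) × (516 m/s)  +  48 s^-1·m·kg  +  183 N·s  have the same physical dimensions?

In SI base units:
  (156 kJ) × (355 Hz^-1):  [kg·m²·s⁻²] · [s] = kg·m²·s⁻¹
  (7.72 kg) × (516 m/s):  [kg] · [m·s⁻¹] = kg·m·s⁻¹
  48 s^-1·m·kg:  kg·m·s⁻¹
  183 N·s:  N·s = kg·m·s⁻²·s = kg·m·s⁻¹
The terms do not share a single dimension (kg·m²·s⁻¹ vs kg·m·s⁻¹).

No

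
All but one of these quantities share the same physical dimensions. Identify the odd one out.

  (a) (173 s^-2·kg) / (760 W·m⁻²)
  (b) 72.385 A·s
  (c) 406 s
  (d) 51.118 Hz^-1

(b)

Dimensions:
  (a) [kg·s⁻²] / [kg·s⁻³] = s
  (b) A·s = s·A
  (c) s
  (d) Hz⁻¹ = (s⁻¹)⁻¹ = s
All reduce to s except (b), which is s·A.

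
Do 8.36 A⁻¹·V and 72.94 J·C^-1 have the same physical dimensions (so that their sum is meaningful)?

No

Work out the base dimensions of each:
  8.36 A⁻¹·V:  V·A⁻¹ = J·C⁻¹·A⁻¹ = kg·m²·s⁻³·A⁻²
  72.94 J·C^-1:  J·C⁻¹ = N·m·(s·A)⁻¹ = kg·m²·s⁻³·A⁻¹
kg·m²·s⁻³·A⁻² ≠ kg·m²·s⁻³·A⁻¹, so they cannot be added.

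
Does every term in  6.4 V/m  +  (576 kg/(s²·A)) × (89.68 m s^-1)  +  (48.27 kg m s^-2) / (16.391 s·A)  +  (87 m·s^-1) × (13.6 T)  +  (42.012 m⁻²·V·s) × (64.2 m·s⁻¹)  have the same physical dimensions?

In SI base units:
  6.4 V/m:  V·m⁻¹ = J·C⁻¹·m⁻¹ = kg·m·s⁻³·A⁻¹
  (576 kg/(s²·A)) × (89.68 m s^-1):  [kg·s⁻²·A⁻¹] · [m·s⁻¹] = kg·m·s⁻³·A⁻¹
  (48.27 kg m s^-2) / (16.391 s·A):  [kg·m·s⁻²] / [s·A] = kg·m·s⁻³·A⁻¹
  (87 m·s^-1) × (13.6 T):  [m·s⁻¹] · [kg·s⁻²·A⁻¹] = kg·m·s⁻³·A⁻¹
  (42.012 m⁻²·V·s) × (64.2 m·s⁻¹):  [kg·s⁻²·A⁻¹] · [m·s⁻¹] = kg·m·s⁻³·A⁻¹
Every term reduces to kg·m·s⁻³·A⁻¹.

Yes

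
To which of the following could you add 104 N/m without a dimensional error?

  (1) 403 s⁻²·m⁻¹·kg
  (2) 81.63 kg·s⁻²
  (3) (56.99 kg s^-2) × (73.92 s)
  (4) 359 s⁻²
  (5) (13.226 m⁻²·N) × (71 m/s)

(2)

Reference: N·m⁻¹ = kg·m·s⁻²·m⁻¹ = kg·s⁻².
Each option:
  (1) kg·m⁻¹·s⁻²
  (2) kg·s⁻²  ← same
  (3) [kg·s⁻²] · [s] = kg·s⁻¹
  (4) s⁻²
  (5) [kg·m⁻¹·s⁻²] · [m·s⁻¹] = kg·s⁻³
Only (2) matches kg·s⁻².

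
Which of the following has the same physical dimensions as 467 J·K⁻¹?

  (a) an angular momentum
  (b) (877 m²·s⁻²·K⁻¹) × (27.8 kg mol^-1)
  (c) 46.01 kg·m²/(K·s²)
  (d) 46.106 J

Reference: J·K⁻¹ = N·m·K⁻¹ = kg·m²·s⁻²·K⁻¹.
Each option:
  (a) [angular momentum] = kg·m²·s⁻¹
  (b) [m²·s⁻²·K⁻¹] · [kg·mol⁻¹] = kg·m²·s⁻²·K⁻¹·mol⁻¹
  (c) kg·m²·s⁻²·K⁻¹  ← same
  (d) J = N·m = kg·m²·s⁻²
Only (c) matches kg·m²·s⁻²·K⁻¹.

(c)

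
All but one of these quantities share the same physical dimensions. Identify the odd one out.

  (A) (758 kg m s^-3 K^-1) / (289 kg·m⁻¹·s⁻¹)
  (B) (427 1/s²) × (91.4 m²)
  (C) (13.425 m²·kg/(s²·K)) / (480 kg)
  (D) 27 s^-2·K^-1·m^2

Work out the base dimensions of each:
  (A) [kg·m·s⁻³·K⁻¹] / [kg·m⁻¹·s⁻¹] = m²·s⁻²·K⁻¹
  (B) [s⁻²] · [m²] = m²·s⁻²
  (C) [kg·m²·s⁻²·K⁻¹] / [kg] = m²·s⁻²·K⁻¹
  (D) m²·s⁻²·K⁻¹
All reduce to m²·s⁻²·K⁻¹ except (B), which is m²·s⁻².

(B)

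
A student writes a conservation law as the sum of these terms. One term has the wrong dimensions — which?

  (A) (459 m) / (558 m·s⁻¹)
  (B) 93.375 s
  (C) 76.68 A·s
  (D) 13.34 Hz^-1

(C)

Expand each in SI base units:
  (A) [m] / [m·s⁻¹] = s
  (B) s
  (C) A·s = s·A
  (D) Hz⁻¹ = (s⁻¹)⁻¹ = s
All reduce to s except (C), which is s·A.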